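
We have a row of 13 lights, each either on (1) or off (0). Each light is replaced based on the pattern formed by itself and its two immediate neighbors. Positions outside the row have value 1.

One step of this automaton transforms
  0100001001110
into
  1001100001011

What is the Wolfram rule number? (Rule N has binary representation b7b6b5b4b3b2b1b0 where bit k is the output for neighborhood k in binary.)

105

position 10: 111 → 0  (bit 7 = 0)
position 11: 110 → 1  (bit 6 = 1)
position 0: 101 → 1  (bit 5 = 1)
position 2: 100 → 0  (bit 4 = 0)
position 9: 011 → 1  (bit 3 = 1)
position 1: 010 → 0  (bit 2 = 0)
position 5: 001 → 0  (bit 1 = 0)
position 3: 000 → 1  (bit 0 = 1)
bits b7..b0 = 01101001 = 105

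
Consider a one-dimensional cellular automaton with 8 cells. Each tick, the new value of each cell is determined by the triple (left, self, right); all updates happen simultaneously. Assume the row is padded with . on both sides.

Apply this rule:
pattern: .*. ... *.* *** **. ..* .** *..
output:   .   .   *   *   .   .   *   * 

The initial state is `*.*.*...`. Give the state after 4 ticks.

.*.*.*..
..*.*.*.
...*.*.*
....*.*.

....*.*.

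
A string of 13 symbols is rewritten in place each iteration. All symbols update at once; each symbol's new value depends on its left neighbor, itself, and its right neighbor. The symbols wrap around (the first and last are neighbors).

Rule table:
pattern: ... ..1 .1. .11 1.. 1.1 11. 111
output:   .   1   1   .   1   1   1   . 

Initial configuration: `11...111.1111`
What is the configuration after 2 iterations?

1.11111.11...

iteration 1: .11.1..11....
iteration 2: 1.11111.11...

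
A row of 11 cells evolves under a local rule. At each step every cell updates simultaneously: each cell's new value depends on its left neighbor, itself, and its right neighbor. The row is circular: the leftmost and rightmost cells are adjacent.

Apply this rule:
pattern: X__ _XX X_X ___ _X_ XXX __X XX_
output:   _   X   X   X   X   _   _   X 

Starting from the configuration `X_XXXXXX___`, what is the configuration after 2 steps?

step 1: XXX____X_X_
step 2: X_X_XX_XXXX

X_X_XX_XXXX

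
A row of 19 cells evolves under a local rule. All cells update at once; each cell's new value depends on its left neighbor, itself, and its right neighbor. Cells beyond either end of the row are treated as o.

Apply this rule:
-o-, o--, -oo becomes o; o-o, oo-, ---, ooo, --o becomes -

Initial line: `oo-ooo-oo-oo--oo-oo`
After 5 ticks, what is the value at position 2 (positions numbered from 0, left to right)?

tick 1: ---o---o--o-o-o--o-
tick 2: o--oo--oo-o-o-oo-o-
tick 3: -o-o-o-o--o-o-o--o-
tick 4: -o-o-o-oo-o-o-oo-o-
tick 5: -o-o-o-o--o-o-o--o-
position 2 holds -

-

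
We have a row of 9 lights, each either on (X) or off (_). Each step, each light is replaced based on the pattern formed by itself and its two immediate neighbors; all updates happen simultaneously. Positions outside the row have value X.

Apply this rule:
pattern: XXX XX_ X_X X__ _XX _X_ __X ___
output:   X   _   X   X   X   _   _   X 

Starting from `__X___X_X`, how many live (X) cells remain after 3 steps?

6

X__XX__XX
_X_X_X_XX
X_X_X_XXX
count of X: 6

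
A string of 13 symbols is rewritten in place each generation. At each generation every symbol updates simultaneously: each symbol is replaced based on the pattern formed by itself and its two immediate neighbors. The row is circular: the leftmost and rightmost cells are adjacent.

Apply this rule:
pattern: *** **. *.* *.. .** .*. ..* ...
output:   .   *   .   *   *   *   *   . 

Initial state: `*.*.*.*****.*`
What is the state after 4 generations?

*.*.*.*...*.*
*.*.*.**.**.*
*.*.*.**.**.*  (fixed point — unchanged through generation 4)

*.*.*.**.**.*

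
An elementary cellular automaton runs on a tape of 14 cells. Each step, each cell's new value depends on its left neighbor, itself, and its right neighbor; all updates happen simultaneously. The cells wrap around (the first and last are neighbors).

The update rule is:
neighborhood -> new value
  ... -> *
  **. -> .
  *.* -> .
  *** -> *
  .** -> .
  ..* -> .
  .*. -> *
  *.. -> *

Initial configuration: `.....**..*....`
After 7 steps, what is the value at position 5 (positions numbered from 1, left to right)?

****...*.*****
***.**.*..****
**.....**..***
*.****...*..**
...**.**.**..*
**.........*.*
*.********.*..
position 5 holds *

*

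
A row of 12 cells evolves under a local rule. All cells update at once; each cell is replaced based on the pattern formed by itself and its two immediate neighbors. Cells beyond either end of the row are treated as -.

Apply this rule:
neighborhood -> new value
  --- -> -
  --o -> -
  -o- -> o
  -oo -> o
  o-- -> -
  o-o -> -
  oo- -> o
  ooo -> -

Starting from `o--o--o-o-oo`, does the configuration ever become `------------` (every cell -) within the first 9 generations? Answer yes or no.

no

generation 1: o--o--o-o-oo  (fixed point — unchanged through generation 9)
generation 9 is o--o--o-o-oo, still not uniform -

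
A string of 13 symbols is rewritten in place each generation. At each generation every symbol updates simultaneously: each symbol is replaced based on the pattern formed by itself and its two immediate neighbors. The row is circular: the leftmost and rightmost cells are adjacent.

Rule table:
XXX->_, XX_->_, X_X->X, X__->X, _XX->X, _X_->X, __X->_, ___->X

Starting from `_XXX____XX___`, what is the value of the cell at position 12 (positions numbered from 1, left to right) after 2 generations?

_X__XXX_X_XXX
XXX_X__XXXX__
position 12 holds _

_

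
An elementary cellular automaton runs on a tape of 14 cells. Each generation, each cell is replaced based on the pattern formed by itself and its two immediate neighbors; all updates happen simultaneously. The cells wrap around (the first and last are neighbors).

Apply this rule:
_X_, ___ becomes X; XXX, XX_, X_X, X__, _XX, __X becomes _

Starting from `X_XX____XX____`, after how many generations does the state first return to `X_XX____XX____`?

X____XX____XX_
X_XX____XX____

2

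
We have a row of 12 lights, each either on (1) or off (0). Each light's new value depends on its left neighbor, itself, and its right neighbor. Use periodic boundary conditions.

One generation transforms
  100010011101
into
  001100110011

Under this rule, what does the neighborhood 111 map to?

At position 8 the neighborhood is 111; the next row has 0 there.

0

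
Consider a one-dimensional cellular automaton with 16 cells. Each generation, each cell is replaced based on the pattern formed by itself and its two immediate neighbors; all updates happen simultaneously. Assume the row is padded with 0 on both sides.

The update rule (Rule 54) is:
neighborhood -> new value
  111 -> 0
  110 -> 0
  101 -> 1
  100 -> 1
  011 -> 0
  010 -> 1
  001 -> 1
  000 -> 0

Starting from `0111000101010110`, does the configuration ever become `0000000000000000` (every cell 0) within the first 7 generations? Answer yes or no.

1000101111111001
1101110000000111
0010001000001000
0111011100011100
1000100010100010
1101110111110111
0010001000001000
generation 7 is 0010001000001000, still not uniform 0

no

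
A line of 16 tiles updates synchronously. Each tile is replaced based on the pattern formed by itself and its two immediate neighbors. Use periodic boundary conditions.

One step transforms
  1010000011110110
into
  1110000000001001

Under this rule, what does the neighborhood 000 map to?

At position 4 the neighborhood is 000; the next row has 0 there.

0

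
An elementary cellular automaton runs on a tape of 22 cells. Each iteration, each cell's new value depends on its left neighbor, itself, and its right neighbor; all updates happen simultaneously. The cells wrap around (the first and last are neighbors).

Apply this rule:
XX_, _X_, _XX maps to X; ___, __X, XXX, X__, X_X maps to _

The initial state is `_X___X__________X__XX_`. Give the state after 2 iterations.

_X___X__________X__XX_

_X___X__________X__XX_  (fixed point — unchanged through iteration 2)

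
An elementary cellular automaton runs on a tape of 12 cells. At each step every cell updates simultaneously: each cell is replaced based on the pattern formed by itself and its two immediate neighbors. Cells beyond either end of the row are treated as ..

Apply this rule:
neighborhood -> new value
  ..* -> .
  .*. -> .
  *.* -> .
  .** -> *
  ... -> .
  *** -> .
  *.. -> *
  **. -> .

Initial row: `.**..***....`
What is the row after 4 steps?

........*..*

.*.*.*..*...
......*..*..
.......*..*.
........*..*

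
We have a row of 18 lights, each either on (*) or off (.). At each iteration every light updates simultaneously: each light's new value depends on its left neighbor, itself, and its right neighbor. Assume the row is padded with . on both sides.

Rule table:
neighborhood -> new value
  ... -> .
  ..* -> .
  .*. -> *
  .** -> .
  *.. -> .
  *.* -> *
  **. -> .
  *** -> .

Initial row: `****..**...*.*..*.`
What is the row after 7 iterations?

................*.

iteration 1: ...........***..*.
iteration 2: ................*.
iteration 3: ................*.  (fixed point — unchanged through iteration 7)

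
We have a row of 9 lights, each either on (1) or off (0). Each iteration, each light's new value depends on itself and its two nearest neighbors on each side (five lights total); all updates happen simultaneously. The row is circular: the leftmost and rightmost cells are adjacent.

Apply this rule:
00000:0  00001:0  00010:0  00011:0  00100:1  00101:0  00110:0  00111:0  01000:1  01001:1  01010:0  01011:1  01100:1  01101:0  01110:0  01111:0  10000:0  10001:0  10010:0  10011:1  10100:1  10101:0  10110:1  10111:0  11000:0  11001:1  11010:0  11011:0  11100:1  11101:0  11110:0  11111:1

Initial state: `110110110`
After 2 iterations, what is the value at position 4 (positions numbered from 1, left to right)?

1

100100100
110110110
position 4 holds 1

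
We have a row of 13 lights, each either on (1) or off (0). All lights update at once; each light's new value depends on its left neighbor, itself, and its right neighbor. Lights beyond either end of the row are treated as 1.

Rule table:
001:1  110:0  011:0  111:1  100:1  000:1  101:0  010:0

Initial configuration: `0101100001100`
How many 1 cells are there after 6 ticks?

11

tick 1: 0000011110011
tick 2: 1111101101101
tick 3: 1111000000000
tick 4: 1110111111111
tick 5: 1100011111111
tick 6: 1011101111111
count of 1: 11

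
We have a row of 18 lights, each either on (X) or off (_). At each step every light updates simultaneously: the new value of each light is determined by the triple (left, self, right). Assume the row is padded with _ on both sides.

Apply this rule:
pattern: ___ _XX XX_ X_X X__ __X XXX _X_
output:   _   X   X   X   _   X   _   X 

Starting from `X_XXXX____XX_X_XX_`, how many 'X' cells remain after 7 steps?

XXX__X___XXXXXXXX_
X_X_XX__XX______X_
XXXXXX_XXX_____XX_
X____XXX_X____XXX_
X___XX_XXX___XX_X_
X__XXXXX_X__XXXXX_
X_XX___XXX_XX___X_
count of X: 9

9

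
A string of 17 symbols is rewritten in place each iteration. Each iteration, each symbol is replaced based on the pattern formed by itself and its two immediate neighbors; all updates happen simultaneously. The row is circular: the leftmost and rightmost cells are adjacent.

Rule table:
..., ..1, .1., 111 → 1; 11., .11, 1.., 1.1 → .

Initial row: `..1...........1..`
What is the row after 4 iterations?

111.11111111111.1
11...111111111...
...11.1111111..11
.11....11111..1..

.11....11111..1..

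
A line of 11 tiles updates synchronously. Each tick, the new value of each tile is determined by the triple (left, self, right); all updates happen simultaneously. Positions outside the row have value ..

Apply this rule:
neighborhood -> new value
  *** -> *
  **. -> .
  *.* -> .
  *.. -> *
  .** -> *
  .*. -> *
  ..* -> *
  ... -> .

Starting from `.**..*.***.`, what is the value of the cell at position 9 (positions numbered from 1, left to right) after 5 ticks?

*

**.***.**.*
*..**..*..*
****.******
***..*****.
**.******.*
position 9 holds *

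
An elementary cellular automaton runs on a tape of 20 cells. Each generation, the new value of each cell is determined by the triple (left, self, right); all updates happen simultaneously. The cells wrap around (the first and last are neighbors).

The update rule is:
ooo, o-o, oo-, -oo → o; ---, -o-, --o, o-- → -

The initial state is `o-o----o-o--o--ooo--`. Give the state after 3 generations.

-o------o------ooo--
---------------ooo--
---------------ooo--

---------------ooo--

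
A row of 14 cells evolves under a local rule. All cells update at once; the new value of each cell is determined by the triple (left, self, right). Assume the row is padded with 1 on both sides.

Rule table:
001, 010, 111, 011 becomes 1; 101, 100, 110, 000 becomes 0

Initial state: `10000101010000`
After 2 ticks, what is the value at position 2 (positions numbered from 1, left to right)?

00001101010001
00011001010011
position 2 holds 0

0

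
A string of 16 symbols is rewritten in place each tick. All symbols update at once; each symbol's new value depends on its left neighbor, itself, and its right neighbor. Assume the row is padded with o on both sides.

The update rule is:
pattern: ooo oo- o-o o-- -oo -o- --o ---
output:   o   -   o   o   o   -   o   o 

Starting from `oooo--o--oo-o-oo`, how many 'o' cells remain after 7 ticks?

tick 1: ooo-oo-ooo-o-ooo
tick 2: oo-oo-ooo-o-oooo
tick 3: o-oo-ooo-o-ooooo
tick 4: -oo-ooo-o-oooooo
tick 5: oo-ooo-o-ooooooo
tick 6: o-ooo-o-oooooooo
tick 7: -ooo-o-ooooooooo
count of o: 13

13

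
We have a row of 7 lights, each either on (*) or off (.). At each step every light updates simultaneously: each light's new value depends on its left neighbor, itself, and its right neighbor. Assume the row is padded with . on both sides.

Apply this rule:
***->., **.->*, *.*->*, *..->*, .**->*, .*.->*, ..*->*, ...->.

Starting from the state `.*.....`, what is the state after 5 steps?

**.****

step 1: ***....
step 2: *.**...
step 3: *****..
step 4: *...**.
step 5: **.****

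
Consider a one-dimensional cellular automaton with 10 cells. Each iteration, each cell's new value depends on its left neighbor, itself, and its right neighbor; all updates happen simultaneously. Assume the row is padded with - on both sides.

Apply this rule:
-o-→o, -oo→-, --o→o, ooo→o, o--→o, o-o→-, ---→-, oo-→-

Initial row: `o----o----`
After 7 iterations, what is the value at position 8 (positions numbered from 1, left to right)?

o

iteration 1: oo--ooo---
iteration 2: --oo-o-o--
iteration 3: -o---o-oo-
iteration 4: ooo-oo---o
iteration 5: -o----o-oo
iteration 6: ooo--oo---
iteration 7: -o-oo--o--
position 8 holds o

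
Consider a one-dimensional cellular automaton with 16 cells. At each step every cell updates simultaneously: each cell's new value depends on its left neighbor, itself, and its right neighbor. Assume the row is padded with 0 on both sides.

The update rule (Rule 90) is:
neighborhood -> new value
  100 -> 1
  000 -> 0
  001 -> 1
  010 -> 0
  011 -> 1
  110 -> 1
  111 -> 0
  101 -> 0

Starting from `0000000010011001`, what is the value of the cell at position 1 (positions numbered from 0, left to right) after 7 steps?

1

0000000101111110
0000001001000011
0000010110100111
0000100110011101
0001011111110100
0010010000010010
0101101000101101
position 1 holds 1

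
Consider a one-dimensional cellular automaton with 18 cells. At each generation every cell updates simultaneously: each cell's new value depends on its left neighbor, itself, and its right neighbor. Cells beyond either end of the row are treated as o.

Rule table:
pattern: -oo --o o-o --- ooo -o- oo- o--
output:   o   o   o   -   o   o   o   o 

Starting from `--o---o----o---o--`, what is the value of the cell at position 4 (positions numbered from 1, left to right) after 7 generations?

o

oooo-ooo--ooo-oooo
oooooooooooooooooo
oooooooooooooooooo  (fixed point — unchanged through generation 7)
position 4 holds o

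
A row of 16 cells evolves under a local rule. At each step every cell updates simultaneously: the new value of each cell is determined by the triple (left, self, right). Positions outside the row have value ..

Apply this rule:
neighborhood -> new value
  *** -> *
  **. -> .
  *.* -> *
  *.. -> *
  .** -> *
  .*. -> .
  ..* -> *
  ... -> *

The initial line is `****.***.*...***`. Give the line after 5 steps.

***.***.*.*****.
**.***.*.*****.*
*.***.*.*****.*.
.***.*.*****.*.*
***.*.*****.*.*.

***.*.*****.*.*.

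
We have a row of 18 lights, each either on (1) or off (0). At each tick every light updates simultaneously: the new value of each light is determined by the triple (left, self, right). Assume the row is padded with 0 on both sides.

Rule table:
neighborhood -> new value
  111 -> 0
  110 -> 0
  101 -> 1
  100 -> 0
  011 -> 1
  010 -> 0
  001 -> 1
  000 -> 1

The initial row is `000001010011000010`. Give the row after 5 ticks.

100011100110011001

tick 1: 111110100110011100
tick 2: 100001001100110001
tick 3: 001110011001100110
tick 4: 111000110011001100
tick 5: 100011100110011001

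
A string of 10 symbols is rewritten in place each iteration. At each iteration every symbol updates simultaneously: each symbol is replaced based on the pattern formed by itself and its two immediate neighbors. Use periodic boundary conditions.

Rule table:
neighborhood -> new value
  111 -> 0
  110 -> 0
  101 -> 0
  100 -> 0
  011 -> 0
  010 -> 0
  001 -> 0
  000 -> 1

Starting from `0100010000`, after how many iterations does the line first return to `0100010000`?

0001000111
0100010000

2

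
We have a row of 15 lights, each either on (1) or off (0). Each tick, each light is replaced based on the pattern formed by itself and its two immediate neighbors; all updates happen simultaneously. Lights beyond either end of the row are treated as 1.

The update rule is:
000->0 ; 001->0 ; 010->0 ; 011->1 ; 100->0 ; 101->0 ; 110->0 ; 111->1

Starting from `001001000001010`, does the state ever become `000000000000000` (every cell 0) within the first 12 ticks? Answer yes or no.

yes

tick 1: 000000000000000
all cells are 0 at tick 1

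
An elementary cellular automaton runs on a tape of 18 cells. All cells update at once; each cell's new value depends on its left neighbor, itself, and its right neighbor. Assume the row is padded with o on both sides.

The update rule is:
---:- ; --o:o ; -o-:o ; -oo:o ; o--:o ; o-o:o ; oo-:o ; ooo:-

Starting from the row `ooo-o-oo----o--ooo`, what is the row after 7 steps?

--ooooooo--ooooo--
ooo-----oooo---ooo
--oo---oo--oo-oo--
ooooo-oooooooooooo
----ooo-----------
o--oo-oo---------o
ooooooooo-------oo

ooooooooo-------oo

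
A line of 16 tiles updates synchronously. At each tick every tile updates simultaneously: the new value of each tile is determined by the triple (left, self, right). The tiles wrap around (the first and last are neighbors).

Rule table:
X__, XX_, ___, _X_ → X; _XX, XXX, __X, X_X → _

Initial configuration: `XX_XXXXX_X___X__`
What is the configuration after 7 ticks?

_X_____X_XXX_XX_
_XXXXX_X___X__XX
_____X_XXX_XX__X
XXXX_X___X__XX_X
___X_XXX_XX__X__
XX_X___X__XX_XXX
_X_XXX_XX__X____

_X_XXX_XX__X____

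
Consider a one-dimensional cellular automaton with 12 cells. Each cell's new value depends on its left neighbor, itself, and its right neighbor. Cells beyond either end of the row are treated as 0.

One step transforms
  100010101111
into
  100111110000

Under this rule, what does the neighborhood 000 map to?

At position 2 the neighborhood is 000; the next row has 0 there.

0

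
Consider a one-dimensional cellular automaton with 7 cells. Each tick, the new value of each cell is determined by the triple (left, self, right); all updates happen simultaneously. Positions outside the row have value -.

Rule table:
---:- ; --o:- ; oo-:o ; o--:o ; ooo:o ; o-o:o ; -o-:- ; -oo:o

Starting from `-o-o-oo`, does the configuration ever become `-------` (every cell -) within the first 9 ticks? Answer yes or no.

no

--o-ooo
---oooo
---oooo  (fixed point — unchanged through tick 9)
tick 9 is ---oooo, still not uniform -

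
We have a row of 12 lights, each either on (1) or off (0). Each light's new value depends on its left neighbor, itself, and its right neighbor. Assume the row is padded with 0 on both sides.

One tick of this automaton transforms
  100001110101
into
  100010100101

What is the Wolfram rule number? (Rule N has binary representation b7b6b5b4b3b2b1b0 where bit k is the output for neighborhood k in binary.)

134

position 6: 111 → 1  (bit 7 = 1)
position 7: 110 → 0  (bit 6 = 0)
position 8: 101 → 0  (bit 5 = 0)
position 1: 100 → 0  (bit 4 = 0)
position 5: 011 → 0  (bit 3 = 0)
position 0: 010 → 1  (bit 2 = 1)
position 4: 001 → 1  (bit 1 = 1)
position 2: 000 → 0  (bit 0 = 0)
bits b7..b0 = 10000110 = 134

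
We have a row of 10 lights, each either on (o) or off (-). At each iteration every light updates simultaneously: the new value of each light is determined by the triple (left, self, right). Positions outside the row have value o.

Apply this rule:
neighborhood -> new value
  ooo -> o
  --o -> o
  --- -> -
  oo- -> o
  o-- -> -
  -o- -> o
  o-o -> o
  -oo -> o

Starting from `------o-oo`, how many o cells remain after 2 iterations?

-----ooooo
----oooooo
count of o: 6

6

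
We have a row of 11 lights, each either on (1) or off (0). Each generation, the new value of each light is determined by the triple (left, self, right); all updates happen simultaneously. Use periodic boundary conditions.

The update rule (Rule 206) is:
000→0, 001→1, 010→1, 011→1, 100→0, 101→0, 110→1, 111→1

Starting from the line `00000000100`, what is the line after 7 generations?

00000001100
00000011100
00000111100
00001111100
00011111100
00111111100
01111111100

01111111100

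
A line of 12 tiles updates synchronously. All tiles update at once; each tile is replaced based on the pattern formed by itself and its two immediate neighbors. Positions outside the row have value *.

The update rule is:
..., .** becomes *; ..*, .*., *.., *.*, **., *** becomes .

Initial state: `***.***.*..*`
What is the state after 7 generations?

...*******.*

generation 1: ....*......*
generation 2: .**...****.*
generation 3: .*..*.*....*
generation 4: ........**.*
generation 5: .******.*..*
generation 6: .*.........*
generation 7: ...*******.*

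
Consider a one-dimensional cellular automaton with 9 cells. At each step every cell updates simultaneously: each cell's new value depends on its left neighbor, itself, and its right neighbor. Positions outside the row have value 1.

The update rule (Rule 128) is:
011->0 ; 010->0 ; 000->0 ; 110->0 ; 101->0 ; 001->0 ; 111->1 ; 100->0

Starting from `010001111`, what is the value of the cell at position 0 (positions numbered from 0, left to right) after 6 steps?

0

000000111
000000011
000000001
000000000
000000000  (fixed point — unchanged through step 6)
position 0 holds 0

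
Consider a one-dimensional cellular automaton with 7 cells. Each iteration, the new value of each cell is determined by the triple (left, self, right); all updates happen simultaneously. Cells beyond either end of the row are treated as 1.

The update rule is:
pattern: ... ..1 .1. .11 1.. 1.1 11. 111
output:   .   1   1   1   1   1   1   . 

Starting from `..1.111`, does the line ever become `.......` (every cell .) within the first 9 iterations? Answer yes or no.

yes

iteration 1: 11111..
iteration 2: ....111
iteration 3: 1..11..
iteration 4: 1111111
iteration 5: .......
all cells are . at iteration 5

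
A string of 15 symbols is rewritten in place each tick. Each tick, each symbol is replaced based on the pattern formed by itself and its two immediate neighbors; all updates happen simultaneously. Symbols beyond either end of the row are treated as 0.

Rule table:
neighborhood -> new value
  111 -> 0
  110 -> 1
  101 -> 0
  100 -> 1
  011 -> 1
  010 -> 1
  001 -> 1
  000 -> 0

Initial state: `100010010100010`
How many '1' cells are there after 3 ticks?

tick 1: 110111110110111
tick 2: 110100010110101
tick 3: 110110110110101
count of 1: 10

10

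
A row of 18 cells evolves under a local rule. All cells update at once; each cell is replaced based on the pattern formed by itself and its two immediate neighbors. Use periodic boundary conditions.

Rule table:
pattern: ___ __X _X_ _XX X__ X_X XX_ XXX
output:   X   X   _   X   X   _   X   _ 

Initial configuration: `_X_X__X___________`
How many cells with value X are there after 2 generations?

X___XX_XXXXXXXXXXX
XXXXXX_X__________
count of X: 7

7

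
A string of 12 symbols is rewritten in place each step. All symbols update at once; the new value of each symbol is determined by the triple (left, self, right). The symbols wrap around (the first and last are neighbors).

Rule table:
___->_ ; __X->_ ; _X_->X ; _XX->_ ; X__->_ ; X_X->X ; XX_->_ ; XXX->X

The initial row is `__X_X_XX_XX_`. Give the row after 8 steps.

__XXXX__X___
___XX___X___
________X___
________X___  (fixed point — unchanged through step 8)

________X___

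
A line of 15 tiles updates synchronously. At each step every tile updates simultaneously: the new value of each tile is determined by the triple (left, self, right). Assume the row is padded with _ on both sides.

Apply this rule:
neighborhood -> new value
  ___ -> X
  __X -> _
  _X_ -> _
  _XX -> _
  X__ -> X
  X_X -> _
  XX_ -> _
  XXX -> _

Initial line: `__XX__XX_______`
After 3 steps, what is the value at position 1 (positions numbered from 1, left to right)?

X___X___XXXXXXX
_XX__XX________
___X___XXXXXXXX
position 1 holds _

_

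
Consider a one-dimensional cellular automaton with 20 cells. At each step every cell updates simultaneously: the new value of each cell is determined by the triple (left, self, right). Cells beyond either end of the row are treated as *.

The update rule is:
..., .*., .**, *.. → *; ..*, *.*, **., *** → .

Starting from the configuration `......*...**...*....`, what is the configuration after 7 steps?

*****.***.*.**.****.

step 1: *****.***.*.**.****.
step 2: ......*...*.*..*....
step 3: *****.***.*.**.****.  (repeats step 1; period 2)
step 7: *****.***.*.**.****.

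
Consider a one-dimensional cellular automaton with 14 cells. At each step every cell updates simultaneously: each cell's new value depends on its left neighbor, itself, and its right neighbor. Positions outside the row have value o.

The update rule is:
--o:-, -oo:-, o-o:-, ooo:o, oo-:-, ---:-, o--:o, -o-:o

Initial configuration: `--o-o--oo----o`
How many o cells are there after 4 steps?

4

o-o-oo---o----
--o---o--oo---
o-oo--oo---o--
----o---o--oo-
count of o: 4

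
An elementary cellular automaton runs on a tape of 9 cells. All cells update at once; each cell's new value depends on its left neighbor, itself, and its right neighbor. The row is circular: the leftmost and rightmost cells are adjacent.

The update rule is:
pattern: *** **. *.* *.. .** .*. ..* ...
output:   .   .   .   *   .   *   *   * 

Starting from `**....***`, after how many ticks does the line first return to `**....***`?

..****...
**....***

2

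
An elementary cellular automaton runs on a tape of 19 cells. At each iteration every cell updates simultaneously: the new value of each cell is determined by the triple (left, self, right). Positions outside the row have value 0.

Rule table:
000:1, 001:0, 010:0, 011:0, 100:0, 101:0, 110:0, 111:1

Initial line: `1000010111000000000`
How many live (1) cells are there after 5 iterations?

4

iteration 1: 0011000010011111111
iteration 2: 1000011000001111110
iteration 3: 0011000011100111100
iteration 4: 1000011001000011001
iteration 5: 0011000000011000000
count of 1: 4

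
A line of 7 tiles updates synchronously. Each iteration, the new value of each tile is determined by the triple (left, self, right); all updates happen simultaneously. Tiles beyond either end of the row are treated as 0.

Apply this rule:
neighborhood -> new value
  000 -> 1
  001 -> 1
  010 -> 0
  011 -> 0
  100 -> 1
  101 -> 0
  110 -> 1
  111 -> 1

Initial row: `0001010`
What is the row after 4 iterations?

0001111

1110001
0111110
1011111
0001111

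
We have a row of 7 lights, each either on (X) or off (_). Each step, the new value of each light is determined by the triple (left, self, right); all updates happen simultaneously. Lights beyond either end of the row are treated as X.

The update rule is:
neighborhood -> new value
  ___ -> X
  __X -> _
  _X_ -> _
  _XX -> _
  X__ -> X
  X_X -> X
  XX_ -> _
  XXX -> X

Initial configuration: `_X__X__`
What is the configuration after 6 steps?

_X_X_X_

X_X__X_
_X_X__X
X_X_X__
_X_X_X_
X_X_X_X
_X_X_X_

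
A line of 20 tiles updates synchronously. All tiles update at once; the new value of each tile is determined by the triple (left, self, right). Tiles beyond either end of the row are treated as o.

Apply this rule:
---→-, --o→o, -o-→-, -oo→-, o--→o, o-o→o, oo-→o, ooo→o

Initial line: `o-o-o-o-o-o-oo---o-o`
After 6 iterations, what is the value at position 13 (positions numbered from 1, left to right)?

o

oo-o-o-o-o-o-oo-o-o-
ooo-o-o-o-o-o-oo-o-o
oooo-o-o-o-o-o-oo-o-
ooooo-o-o-o-o-o-oo-o
oooooo-o-o-o-o-o-oo-
ooooooo-o-o-o-o-o-oo
position 13 holds o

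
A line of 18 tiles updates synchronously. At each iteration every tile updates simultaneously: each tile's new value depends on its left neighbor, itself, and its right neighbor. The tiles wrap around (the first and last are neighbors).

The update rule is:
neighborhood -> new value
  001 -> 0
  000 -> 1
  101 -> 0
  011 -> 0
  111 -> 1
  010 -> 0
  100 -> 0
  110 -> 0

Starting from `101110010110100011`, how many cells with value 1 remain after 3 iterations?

000100000000001001
010001111111100000
000100111111001111
count of 1: 11

11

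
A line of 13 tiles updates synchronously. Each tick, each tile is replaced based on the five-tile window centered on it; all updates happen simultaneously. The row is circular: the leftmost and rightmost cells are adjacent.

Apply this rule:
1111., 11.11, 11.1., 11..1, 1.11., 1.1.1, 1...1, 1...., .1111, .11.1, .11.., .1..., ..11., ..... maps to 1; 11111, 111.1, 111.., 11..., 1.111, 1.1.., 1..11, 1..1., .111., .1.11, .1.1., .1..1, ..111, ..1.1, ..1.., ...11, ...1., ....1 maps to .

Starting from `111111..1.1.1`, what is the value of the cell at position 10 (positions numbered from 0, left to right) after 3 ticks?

tick 1: 1...1.1...1..
tick 2: .11....11....
tick 3: .11.1..11.11.
position 10 holds 1

1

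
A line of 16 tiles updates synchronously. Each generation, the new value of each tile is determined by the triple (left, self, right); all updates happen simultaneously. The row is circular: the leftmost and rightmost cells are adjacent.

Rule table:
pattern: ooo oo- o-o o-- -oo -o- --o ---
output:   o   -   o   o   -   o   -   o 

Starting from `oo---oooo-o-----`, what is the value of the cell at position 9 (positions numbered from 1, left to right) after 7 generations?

--oo--oo-oooooo-
o---o---o-oooo-o
-oo-ooo-oo-oo-o-
---o-o-o--o--ooo
oo-oooooo-oo--o-
--o-oooo-o--o-oo
o-oo-oo-ooo-oo--
position 9 holds o

o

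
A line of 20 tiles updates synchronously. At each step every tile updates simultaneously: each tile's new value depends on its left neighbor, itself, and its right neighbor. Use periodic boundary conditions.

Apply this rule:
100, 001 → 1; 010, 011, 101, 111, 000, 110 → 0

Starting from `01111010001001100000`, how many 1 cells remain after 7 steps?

6

step 1: 10000001010110010000
step 2: 01000010000001101001
step 3: 00100101000010000110
step 4: 01011000100101001001
step 5: 00000101011000110110
step 6: 00001000000101000001
step 7: 10010100001000100010
count of 1: 6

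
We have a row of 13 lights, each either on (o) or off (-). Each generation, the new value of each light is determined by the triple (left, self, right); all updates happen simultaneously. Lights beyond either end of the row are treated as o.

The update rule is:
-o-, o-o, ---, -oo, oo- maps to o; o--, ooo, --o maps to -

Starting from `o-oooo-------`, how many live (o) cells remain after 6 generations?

7

generation 1: ooo--o-ooooo-
generation 2: --o--ooo---oo
generation 3: --o--o-o-o-o-
generation 4: --o--oooooooo
generation 5: --o--o-------
generation 6: --o--o-ooooo-
count of o: 7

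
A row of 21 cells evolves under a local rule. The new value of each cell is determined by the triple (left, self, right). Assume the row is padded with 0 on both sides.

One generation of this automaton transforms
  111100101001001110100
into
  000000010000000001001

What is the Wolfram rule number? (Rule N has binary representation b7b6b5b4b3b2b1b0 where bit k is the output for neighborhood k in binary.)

33

position 1: 111 → 0  (bit 7 = 0)
position 3: 110 → 0  (bit 6 = 0)
position 7: 101 → 1  (bit 5 = 1)
position 4: 100 → 0  (bit 4 = 0)
position 0: 011 → 0  (bit 3 = 0)
position 6: 010 → 0  (bit 2 = 0)
position 5: 001 → 0  (bit 1 = 0)
position 20: 000 → 1  (bit 0 = 1)
bits b7..b0 = 00100001 = 33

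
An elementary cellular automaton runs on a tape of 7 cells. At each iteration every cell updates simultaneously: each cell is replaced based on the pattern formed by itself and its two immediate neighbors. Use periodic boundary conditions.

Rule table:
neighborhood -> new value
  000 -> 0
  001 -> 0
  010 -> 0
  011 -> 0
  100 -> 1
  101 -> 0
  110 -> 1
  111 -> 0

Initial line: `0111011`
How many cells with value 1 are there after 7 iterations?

0001001
1000100
0100010
0010001
1001000
0100100
0010010
count of 1: 2

2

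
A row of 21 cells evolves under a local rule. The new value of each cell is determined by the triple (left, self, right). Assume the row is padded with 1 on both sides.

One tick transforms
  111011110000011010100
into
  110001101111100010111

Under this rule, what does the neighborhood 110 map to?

0

At position 2 the neighborhood is 110; the next row has 0 there.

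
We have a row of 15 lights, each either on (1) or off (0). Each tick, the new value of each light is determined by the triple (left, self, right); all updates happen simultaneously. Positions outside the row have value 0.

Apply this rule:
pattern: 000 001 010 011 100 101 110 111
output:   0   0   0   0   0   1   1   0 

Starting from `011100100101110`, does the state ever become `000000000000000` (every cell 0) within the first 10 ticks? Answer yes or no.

yes

000100000010010
000000000000000
all cells are 0 at tick 2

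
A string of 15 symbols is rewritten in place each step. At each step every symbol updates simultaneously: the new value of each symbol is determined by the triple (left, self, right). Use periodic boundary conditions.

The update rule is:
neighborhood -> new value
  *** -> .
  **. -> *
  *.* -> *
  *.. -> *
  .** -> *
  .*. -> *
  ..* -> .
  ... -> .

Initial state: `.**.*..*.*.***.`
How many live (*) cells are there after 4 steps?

.*****.*****.**
**...***...****
.**..*.**..*...
.***.*****.**..
count of *: 10

10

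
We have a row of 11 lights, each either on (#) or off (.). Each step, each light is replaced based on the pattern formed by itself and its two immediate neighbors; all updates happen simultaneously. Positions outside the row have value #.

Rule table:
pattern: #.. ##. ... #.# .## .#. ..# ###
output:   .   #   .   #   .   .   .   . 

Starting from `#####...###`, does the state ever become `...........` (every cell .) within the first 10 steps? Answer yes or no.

....#......
...........
all cells are . at step 2

yes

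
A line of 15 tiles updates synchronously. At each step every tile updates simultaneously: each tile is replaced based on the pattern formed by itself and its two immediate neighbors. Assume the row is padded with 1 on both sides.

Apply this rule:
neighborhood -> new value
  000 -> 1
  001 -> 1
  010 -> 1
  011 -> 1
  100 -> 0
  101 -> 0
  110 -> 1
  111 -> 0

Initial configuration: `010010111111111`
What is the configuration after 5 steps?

010110101010000

010110100000000
010110101111111
010110101000000
010110101011111
010110101010000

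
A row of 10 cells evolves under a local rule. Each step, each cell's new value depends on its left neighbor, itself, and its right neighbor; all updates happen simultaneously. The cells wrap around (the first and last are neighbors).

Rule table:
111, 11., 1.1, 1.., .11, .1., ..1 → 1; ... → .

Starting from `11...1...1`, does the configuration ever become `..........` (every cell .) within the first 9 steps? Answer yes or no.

step 1: 111.111.11
step 2: 1111111111
step 3: 1111111111  (fixed point — unchanged through step 9)
step 9 is 1111111111, still not uniform .

no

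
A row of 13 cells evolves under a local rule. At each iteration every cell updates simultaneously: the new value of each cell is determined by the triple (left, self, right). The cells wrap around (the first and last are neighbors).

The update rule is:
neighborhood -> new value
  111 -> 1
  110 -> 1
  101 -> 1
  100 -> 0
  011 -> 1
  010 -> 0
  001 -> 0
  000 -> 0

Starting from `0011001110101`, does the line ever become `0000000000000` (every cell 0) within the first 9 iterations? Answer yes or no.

0011001111010
0011001111100
0011001111100  (fixed point — unchanged through iteration 9)
iteration 9 is 0011001111100, still not uniform 0

no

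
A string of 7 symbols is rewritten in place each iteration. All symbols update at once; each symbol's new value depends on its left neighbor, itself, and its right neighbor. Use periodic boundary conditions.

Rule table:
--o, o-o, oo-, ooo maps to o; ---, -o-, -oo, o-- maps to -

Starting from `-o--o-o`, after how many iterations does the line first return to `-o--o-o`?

o--o-o-
--o-o-o
-o-o-o-
o-o-o--
-o-o--o
o-o--o-
-o--o-o

7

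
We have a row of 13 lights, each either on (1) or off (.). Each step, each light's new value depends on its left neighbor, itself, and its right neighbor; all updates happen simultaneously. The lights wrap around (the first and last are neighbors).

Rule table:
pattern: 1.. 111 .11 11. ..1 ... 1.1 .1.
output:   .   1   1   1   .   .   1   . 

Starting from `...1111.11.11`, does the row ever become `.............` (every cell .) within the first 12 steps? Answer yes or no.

...1111111111
...1111111111  (fixed point — unchanged through step 12)
step 12 is ...1111111111, still not uniform .

no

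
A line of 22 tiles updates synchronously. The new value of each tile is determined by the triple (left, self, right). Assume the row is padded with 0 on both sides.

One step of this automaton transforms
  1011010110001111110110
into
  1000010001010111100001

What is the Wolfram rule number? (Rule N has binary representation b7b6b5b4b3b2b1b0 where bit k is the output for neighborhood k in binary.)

150

position 13: 111 → 1  (bit 7 = 1)
position 3: 110 → 0  (bit 6 = 0)
position 1: 101 → 0  (bit 5 = 0)
position 9: 100 → 1  (bit 4 = 1)
position 2: 011 → 0  (bit 3 = 0)
position 0: 010 → 1  (bit 2 = 1)
position 11: 001 → 1  (bit 1 = 1)
position 10: 000 → 0  (bit 0 = 0)
bits b7..b0 = 10010110 = 150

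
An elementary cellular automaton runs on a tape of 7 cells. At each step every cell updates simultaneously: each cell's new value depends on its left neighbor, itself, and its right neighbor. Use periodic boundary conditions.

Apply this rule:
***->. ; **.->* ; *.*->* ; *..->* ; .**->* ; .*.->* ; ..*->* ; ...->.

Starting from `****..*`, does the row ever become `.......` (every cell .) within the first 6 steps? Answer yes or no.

yes

...****
*.**..*
*******
.......
all cells are . at step 4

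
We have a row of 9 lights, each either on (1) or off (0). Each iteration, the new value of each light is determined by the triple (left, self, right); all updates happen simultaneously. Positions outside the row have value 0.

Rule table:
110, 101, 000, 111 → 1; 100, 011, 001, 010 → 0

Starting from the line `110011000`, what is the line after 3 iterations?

010001011
000100101
110000010

110000010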